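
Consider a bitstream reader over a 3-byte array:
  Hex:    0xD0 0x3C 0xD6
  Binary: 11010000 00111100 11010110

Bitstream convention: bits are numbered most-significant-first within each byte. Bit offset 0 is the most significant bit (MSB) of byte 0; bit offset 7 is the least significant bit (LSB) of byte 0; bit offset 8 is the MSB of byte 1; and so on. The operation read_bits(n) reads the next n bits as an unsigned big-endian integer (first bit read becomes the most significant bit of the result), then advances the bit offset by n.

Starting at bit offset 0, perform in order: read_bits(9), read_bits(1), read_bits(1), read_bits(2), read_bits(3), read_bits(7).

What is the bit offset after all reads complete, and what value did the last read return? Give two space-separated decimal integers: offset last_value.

Answer: 23 107

Derivation:
Read 1: bits[0:9] width=9 -> value=416 (bin 110100000); offset now 9 = byte 1 bit 1; 15 bits remain
Read 2: bits[9:10] width=1 -> value=0 (bin 0); offset now 10 = byte 1 bit 2; 14 bits remain
Read 3: bits[10:11] width=1 -> value=1 (bin 1); offset now 11 = byte 1 bit 3; 13 bits remain
Read 4: bits[11:13] width=2 -> value=3 (bin 11); offset now 13 = byte 1 bit 5; 11 bits remain
Read 5: bits[13:16] width=3 -> value=4 (bin 100); offset now 16 = byte 2 bit 0; 8 bits remain
Read 6: bits[16:23] width=7 -> value=107 (bin 1101011); offset now 23 = byte 2 bit 7; 1 bits remain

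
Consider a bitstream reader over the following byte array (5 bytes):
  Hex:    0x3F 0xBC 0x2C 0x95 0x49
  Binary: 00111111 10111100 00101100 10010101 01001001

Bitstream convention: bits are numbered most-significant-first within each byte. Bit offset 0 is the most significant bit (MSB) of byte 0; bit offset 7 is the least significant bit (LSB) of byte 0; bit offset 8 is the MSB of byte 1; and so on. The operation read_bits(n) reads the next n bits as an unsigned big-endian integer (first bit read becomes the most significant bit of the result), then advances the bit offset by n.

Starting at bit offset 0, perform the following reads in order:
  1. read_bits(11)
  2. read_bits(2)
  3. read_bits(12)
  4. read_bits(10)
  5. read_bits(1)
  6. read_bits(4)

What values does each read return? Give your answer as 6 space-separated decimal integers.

Answer: 509 3 2137 170 0 9

Derivation:
Read 1: bits[0:11] width=11 -> value=509 (bin 00111111101); offset now 11 = byte 1 bit 3; 29 bits remain
Read 2: bits[11:13] width=2 -> value=3 (bin 11); offset now 13 = byte 1 bit 5; 27 bits remain
Read 3: bits[13:25] width=12 -> value=2137 (bin 100001011001); offset now 25 = byte 3 bit 1; 15 bits remain
Read 4: bits[25:35] width=10 -> value=170 (bin 0010101010); offset now 35 = byte 4 bit 3; 5 bits remain
Read 5: bits[35:36] width=1 -> value=0 (bin 0); offset now 36 = byte 4 bit 4; 4 bits remain
Read 6: bits[36:40] width=4 -> value=9 (bin 1001); offset now 40 = byte 5 bit 0; 0 bits remain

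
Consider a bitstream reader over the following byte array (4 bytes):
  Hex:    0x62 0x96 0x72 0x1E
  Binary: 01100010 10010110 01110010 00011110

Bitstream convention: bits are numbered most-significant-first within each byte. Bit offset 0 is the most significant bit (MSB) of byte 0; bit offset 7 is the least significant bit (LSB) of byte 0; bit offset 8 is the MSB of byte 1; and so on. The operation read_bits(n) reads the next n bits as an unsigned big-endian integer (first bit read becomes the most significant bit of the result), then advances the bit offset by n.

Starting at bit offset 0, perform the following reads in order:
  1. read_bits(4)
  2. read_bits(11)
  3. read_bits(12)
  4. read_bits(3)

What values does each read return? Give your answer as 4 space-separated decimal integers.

Answer: 6 331 912 7

Derivation:
Read 1: bits[0:4] width=4 -> value=6 (bin 0110); offset now 4 = byte 0 bit 4; 28 bits remain
Read 2: bits[4:15] width=11 -> value=331 (bin 00101001011); offset now 15 = byte 1 bit 7; 17 bits remain
Read 3: bits[15:27] width=12 -> value=912 (bin 001110010000); offset now 27 = byte 3 bit 3; 5 bits remain
Read 4: bits[27:30] width=3 -> value=7 (bin 111); offset now 30 = byte 3 bit 6; 2 bits remain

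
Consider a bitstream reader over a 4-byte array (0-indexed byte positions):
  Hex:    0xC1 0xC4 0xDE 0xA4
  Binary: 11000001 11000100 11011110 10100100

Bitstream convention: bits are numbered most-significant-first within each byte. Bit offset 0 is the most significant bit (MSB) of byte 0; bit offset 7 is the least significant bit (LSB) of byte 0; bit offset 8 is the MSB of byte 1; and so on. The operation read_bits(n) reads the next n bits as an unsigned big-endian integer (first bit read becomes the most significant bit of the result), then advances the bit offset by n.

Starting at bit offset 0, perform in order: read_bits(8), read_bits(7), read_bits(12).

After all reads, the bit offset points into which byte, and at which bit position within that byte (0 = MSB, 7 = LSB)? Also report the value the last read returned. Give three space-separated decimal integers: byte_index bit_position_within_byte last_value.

Read 1: bits[0:8] width=8 -> value=193 (bin 11000001); offset now 8 = byte 1 bit 0; 24 bits remain
Read 2: bits[8:15] width=7 -> value=98 (bin 1100010); offset now 15 = byte 1 bit 7; 17 bits remain
Read 3: bits[15:27] width=12 -> value=1781 (bin 011011110101); offset now 27 = byte 3 bit 3; 5 bits remain

Answer: 3 3 1781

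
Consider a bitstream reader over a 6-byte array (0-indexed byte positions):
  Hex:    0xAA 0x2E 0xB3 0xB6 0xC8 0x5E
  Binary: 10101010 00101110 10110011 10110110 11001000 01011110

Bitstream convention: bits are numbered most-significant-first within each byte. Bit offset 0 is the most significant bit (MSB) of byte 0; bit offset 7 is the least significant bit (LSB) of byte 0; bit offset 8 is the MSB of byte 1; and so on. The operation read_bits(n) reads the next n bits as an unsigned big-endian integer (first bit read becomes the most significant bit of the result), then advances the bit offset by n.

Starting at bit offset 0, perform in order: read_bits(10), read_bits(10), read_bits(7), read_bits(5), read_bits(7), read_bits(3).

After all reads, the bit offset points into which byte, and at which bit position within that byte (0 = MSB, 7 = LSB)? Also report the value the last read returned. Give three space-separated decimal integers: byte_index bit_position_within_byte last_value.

Read 1: bits[0:10] width=10 -> value=680 (bin 1010101000); offset now 10 = byte 1 bit 2; 38 bits remain
Read 2: bits[10:20] width=10 -> value=747 (bin 1011101011); offset now 20 = byte 2 bit 4; 28 bits remain
Read 3: bits[20:27] width=7 -> value=29 (bin 0011101); offset now 27 = byte 3 bit 3; 21 bits remain
Read 4: bits[27:32] width=5 -> value=22 (bin 10110); offset now 32 = byte 4 bit 0; 16 bits remain
Read 5: bits[32:39] width=7 -> value=100 (bin 1100100); offset now 39 = byte 4 bit 7; 9 bits remain
Read 6: bits[39:42] width=3 -> value=1 (bin 001); offset now 42 = byte 5 bit 2; 6 bits remain

Answer: 5 2 1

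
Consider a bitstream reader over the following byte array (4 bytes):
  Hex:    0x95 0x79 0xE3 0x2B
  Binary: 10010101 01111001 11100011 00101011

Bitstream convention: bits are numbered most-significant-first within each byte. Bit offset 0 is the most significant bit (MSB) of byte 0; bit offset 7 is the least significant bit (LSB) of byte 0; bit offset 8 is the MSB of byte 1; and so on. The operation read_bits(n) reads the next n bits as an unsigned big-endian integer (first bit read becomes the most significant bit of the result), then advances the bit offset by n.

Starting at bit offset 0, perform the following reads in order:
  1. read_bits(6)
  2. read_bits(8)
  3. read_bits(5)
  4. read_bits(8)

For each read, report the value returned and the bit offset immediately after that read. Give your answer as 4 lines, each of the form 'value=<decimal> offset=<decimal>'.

Read 1: bits[0:6] width=6 -> value=37 (bin 100101); offset now 6 = byte 0 bit 6; 26 bits remain
Read 2: bits[6:14] width=8 -> value=94 (bin 01011110); offset now 14 = byte 1 bit 6; 18 bits remain
Read 3: bits[14:19] width=5 -> value=15 (bin 01111); offset now 19 = byte 2 bit 3; 13 bits remain
Read 4: bits[19:27] width=8 -> value=25 (bin 00011001); offset now 27 = byte 3 bit 3; 5 bits remain

Answer: value=37 offset=6
value=94 offset=14
value=15 offset=19
value=25 offset=27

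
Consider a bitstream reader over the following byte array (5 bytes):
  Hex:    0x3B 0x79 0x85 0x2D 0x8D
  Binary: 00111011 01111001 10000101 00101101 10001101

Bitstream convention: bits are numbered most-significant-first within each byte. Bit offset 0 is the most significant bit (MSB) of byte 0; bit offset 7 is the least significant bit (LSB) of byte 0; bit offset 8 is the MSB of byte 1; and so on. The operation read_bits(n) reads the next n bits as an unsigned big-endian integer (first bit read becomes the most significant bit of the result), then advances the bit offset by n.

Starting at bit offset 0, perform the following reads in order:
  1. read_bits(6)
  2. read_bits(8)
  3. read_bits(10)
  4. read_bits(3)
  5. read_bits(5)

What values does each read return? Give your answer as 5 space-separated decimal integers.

Read 1: bits[0:6] width=6 -> value=14 (bin 001110); offset now 6 = byte 0 bit 6; 34 bits remain
Read 2: bits[6:14] width=8 -> value=222 (bin 11011110); offset now 14 = byte 1 bit 6; 26 bits remain
Read 3: bits[14:24] width=10 -> value=389 (bin 0110000101); offset now 24 = byte 3 bit 0; 16 bits remain
Read 4: bits[24:27] width=3 -> value=1 (bin 001); offset now 27 = byte 3 bit 3; 13 bits remain
Read 5: bits[27:32] width=5 -> value=13 (bin 01101); offset now 32 = byte 4 bit 0; 8 bits remain

Answer: 14 222 389 1 13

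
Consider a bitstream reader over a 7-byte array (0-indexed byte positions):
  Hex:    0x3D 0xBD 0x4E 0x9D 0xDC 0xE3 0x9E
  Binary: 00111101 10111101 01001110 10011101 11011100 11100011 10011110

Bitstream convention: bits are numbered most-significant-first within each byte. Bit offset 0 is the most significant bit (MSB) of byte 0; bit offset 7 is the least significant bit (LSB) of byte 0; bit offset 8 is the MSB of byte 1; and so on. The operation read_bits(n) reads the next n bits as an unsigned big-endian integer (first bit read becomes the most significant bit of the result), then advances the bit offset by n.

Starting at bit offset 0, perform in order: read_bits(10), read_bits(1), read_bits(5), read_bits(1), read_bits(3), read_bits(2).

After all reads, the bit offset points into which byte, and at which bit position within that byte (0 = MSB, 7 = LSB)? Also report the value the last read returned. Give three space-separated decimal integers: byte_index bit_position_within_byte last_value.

Read 1: bits[0:10] width=10 -> value=246 (bin 0011110110); offset now 10 = byte 1 bit 2; 46 bits remain
Read 2: bits[10:11] width=1 -> value=1 (bin 1); offset now 11 = byte 1 bit 3; 45 bits remain
Read 3: bits[11:16] width=5 -> value=29 (bin 11101); offset now 16 = byte 2 bit 0; 40 bits remain
Read 4: bits[16:17] width=1 -> value=0 (bin 0); offset now 17 = byte 2 bit 1; 39 bits remain
Read 5: bits[17:20] width=3 -> value=4 (bin 100); offset now 20 = byte 2 bit 4; 36 bits remain
Read 6: bits[20:22] width=2 -> value=3 (bin 11); offset now 22 = byte 2 bit 6; 34 bits remain

Answer: 2 6 3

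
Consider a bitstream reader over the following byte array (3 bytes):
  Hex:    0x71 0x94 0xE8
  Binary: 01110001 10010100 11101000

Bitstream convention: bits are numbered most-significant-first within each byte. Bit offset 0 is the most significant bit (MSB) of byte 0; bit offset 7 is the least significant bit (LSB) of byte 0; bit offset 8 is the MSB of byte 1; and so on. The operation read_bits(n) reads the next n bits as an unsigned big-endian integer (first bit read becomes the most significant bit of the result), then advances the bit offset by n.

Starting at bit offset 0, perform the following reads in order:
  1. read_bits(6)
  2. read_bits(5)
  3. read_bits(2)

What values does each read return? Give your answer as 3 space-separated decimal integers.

Read 1: bits[0:6] width=6 -> value=28 (bin 011100); offset now 6 = byte 0 bit 6; 18 bits remain
Read 2: bits[6:11] width=5 -> value=12 (bin 01100); offset now 11 = byte 1 bit 3; 13 bits remain
Read 3: bits[11:13] width=2 -> value=2 (bin 10); offset now 13 = byte 1 bit 5; 11 bits remain

Answer: 28 12 2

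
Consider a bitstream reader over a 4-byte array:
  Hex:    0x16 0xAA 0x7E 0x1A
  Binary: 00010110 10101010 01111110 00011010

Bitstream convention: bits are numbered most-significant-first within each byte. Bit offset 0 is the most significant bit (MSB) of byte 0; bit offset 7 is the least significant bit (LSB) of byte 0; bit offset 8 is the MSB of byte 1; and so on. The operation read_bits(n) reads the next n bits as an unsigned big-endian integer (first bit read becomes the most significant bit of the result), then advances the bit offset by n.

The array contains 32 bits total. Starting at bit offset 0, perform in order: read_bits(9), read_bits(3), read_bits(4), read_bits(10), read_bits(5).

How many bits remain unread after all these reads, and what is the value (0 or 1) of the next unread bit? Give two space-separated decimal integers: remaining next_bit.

Answer: 1 0

Derivation:
Read 1: bits[0:9] width=9 -> value=45 (bin 000101101); offset now 9 = byte 1 bit 1; 23 bits remain
Read 2: bits[9:12] width=3 -> value=2 (bin 010); offset now 12 = byte 1 bit 4; 20 bits remain
Read 3: bits[12:16] width=4 -> value=10 (bin 1010); offset now 16 = byte 2 bit 0; 16 bits remain
Read 4: bits[16:26] width=10 -> value=504 (bin 0111111000); offset now 26 = byte 3 bit 2; 6 bits remain
Read 5: bits[26:31] width=5 -> value=13 (bin 01101); offset now 31 = byte 3 bit 7; 1 bits remain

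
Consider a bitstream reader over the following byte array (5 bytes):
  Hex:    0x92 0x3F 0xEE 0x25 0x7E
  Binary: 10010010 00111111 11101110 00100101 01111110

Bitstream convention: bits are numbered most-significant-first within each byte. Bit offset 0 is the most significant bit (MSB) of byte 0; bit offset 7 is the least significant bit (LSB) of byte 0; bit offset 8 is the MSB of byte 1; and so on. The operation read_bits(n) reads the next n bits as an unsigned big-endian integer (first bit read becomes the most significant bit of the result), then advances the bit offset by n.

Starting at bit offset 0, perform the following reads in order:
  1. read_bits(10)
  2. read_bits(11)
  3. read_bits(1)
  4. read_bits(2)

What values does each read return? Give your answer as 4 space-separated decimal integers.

Answer: 584 2045 1 2

Derivation:
Read 1: bits[0:10] width=10 -> value=584 (bin 1001001000); offset now 10 = byte 1 bit 2; 30 bits remain
Read 2: bits[10:21] width=11 -> value=2045 (bin 11111111101); offset now 21 = byte 2 bit 5; 19 bits remain
Read 3: bits[21:22] width=1 -> value=1 (bin 1); offset now 22 = byte 2 bit 6; 18 bits remain
Read 4: bits[22:24] width=2 -> value=2 (bin 10); offset now 24 = byte 3 bit 0; 16 bits remain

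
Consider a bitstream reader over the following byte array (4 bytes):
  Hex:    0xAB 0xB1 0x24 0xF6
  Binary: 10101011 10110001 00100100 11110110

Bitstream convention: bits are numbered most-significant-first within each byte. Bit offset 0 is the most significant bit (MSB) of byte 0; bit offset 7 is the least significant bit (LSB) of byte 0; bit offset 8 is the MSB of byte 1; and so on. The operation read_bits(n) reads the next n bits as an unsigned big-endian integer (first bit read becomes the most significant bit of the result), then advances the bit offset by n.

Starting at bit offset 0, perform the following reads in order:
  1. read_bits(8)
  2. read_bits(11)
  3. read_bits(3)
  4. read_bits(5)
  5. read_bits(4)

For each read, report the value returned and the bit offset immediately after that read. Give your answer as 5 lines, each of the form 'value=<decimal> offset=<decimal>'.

Read 1: bits[0:8] width=8 -> value=171 (bin 10101011); offset now 8 = byte 1 bit 0; 24 bits remain
Read 2: bits[8:19] width=11 -> value=1417 (bin 10110001001); offset now 19 = byte 2 bit 3; 13 bits remain
Read 3: bits[19:22] width=3 -> value=1 (bin 001); offset now 22 = byte 2 bit 6; 10 bits remain
Read 4: bits[22:27] width=5 -> value=7 (bin 00111); offset now 27 = byte 3 bit 3; 5 bits remain
Read 5: bits[27:31] width=4 -> value=11 (bin 1011); offset now 31 = byte 3 bit 7; 1 bits remain

Answer: value=171 offset=8
value=1417 offset=19
value=1 offset=22
value=7 offset=27
value=11 offset=31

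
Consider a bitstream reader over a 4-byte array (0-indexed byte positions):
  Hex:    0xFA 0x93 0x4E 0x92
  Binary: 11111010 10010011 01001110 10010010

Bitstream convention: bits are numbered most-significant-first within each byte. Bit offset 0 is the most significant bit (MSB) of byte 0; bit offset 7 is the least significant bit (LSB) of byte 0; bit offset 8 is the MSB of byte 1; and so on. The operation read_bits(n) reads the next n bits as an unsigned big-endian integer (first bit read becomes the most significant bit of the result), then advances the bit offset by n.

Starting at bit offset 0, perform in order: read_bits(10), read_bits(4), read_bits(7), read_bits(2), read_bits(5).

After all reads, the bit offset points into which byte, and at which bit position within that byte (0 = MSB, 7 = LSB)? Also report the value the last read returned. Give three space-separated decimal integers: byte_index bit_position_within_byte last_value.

Answer: 3 4 9

Derivation:
Read 1: bits[0:10] width=10 -> value=1002 (bin 1111101010); offset now 10 = byte 1 bit 2; 22 bits remain
Read 2: bits[10:14] width=4 -> value=4 (bin 0100); offset now 14 = byte 1 bit 6; 18 bits remain
Read 3: bits[14:21] width=7 -> value=105 (bin 1101001); offset now 21 = byte 2 bit 5; 11 bits remain
Read 4: bits[21:23] width=2 -> value=3 (bin 11); offset now 23 = byte 2 bit 7; 9 bits remain
Read 5: bits[23:28] width=5 -> value=9 (bin 01001); offset now 28 = byte 3 bit 4; 4 bits remain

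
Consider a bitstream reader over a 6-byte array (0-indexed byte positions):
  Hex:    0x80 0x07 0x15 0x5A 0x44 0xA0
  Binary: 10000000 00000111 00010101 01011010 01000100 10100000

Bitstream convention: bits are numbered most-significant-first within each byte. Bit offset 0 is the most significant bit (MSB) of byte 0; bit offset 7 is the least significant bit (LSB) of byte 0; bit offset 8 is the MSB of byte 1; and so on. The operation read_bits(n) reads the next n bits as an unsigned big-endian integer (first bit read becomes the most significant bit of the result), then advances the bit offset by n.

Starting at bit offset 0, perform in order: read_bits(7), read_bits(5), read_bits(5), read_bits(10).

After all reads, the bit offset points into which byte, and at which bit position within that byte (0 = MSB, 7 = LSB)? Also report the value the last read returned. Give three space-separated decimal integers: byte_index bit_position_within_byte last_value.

Answer: 3 3 170

Derivation:
Read 1: bits[0:7] width=7 -> value=64 (bin 1000000); offset now 7 = byte 0 bit 7; 41 bits remain
Read 2: bits[7:12] width=5 -> value=0 (bin 00000); offset now 12 = byte 1 bit 4; 36 bits remain
Read 3: bits[12:17] width=5 -> value=14 (bin 01110); offset now 17 = byte 2 bit 1; 31 bits remain
Read 4: bits[17:27] width=10 -> value=170 (bin 0010101010); offset now 27 = byte 3 bit 3; 21 bits remain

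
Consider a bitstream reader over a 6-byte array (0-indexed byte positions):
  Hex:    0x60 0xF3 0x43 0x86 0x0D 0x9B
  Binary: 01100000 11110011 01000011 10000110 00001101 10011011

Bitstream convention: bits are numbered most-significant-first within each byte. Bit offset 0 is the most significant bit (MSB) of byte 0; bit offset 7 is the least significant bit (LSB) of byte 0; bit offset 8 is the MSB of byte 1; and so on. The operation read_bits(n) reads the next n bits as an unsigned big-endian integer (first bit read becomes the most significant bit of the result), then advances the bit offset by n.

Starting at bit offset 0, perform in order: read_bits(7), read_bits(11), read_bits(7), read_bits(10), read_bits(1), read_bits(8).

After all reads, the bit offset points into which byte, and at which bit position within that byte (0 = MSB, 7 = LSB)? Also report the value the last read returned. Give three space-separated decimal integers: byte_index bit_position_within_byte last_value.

Answer: 5 4 217

Derivation:
Read 1: bits[0:7] width=7 -> value=48 (bin 0110000); offset now 7 = byte 0 bit 7; 41 bits remain
Read 2: bits[7:18] width=11 -> value=973 (bin 01111001101); offset now 18 = byte 2 bit 2; 30 bits remain
Read 3: bits[18:25] width=7 -> value=7 (bin 0000111); offset now 25 = byte 3 bit 1; 23 bits remain
Read 4: bits[25:35] width=10 -> value=48 (bin 0000110000); offset now 35 = byte 4 bit 3; 13 bits remain
Read 5: bits[35:36] width=1 -> value=0 (bin 0); offset now 36 = byte 4 bit 4; 12 bits remain
Read 6: bits[36:44] width=8 -> value=217 (bin 11011001); offset now 44 = byte 5 bit 4; 4 bits remain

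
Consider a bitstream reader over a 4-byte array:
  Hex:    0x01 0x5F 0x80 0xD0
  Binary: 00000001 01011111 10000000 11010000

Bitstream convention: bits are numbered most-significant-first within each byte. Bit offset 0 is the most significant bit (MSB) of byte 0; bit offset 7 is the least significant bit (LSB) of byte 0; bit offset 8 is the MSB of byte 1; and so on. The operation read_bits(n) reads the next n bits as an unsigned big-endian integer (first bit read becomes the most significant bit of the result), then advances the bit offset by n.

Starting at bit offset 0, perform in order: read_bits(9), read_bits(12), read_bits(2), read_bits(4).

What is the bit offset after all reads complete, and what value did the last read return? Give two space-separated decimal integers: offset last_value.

Answer: 27 6

Derivation:
Read 1: bits[0:9] width=9 -> value=2 (bin 000000010); offset now 9 = byte 1 bit 1; 23 bits remain
Read 2: bits[9:21] width=12 -> value=3056 (bin 101111110000); offset now 21 = byte 2 bit 5; 11 bits remain
Read 3: bits[21:23] width=2 -> value=0 (bin 00); offset now 23 = byte 2 bit 7; 9 bits remain
Read 4: bits[23:27] width=4 -> value=6 (bin 0110); offset now 27 = byte 3 bit 3; 5 bits remain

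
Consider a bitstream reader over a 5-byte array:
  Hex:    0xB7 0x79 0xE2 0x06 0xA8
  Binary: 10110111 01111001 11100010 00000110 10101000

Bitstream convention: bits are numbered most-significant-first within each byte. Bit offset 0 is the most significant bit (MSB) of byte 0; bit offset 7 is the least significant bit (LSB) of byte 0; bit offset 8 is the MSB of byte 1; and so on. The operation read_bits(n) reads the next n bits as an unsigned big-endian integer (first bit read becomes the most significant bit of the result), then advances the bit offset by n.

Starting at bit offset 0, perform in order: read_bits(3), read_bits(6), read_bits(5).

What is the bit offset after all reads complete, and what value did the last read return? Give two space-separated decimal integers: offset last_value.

Answer: 14 30

Derivation:
Read 1: bits[0:3] width=3 -> value=5 (bin 101); offset now 3 = byte 0 bit 3; 37 bits remain
Read 2: bits[3:9] width=6 -> value=46 (bin 101110); offset now 9 = byte 1 bit 1; 31 bits remain
Read 3: bits[9:14] width=5 -> value=30 (bin 11110); offset now 14 = byte 1 bit 6; 26 bits remain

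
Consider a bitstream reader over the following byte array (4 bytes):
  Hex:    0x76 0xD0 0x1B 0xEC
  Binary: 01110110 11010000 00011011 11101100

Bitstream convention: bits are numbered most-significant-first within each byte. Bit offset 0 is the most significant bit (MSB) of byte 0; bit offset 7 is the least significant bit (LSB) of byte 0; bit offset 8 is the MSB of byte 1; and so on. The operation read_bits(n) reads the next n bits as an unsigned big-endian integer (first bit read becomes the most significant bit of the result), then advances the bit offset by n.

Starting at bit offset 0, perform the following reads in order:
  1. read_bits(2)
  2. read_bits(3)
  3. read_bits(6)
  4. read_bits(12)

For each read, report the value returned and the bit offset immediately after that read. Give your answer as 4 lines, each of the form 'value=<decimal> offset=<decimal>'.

Answer: value=1 offset=2
value=6 offset=5
value=54 offset=11
value=2061 offset=23

Derivation:
Read 1: bits[0:2] width=2 -> value=1 (bin 01); offset now 2 = byte 0 bit 2; 30 bits remain
Read 2: bits[2:5] width=3 -> value=6 (bin 110); offset now 5 = byte 0 bit 5; 27 bits remain
Read 3: bits[5:11] width=6 -> value=54 (bin 110110); offset now 11 = byte 1 bit 3; 21 bits remain
Read 4: bits[11:23] width=12 -> value=2061 (bin 100000001101); offset now 23 = byte 2 bit 7; 9 bits remain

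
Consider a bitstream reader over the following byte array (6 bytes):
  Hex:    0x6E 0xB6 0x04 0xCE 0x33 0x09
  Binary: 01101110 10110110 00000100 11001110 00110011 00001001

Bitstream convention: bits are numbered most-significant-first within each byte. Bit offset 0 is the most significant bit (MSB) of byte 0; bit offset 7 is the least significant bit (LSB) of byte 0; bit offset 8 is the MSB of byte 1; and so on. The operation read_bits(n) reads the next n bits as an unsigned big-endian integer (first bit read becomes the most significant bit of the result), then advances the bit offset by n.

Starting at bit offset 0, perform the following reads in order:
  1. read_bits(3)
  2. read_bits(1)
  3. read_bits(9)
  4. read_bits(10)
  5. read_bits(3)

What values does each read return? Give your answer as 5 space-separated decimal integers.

Read 1: bits[0:3] width=3 -> value=3 (bin 011); offset now 3 = byte 0 bit 3; 45 bits remain
Read 2: bits[3:4] width=1 -> value=0 (bin 0); offset now 4 = byte 0 bit 4; 44 bits remain
Read 3: bits[4:13] width=9 -> value=470 (bin 111010110); offset now 13 = byte 1 bit 5; 35 bits remain
Read 4: bits[13:23] width=10 -> value=770 (bin 1100000010); offset now 23 = byte 2 bit 7; 25 bits remain
Read 5: bits[23:26] width=3 -> value=3 (bin 011); offset now 26 = byte 3 bit 2; 22 bits remain

Answer: 3 0 470 770 3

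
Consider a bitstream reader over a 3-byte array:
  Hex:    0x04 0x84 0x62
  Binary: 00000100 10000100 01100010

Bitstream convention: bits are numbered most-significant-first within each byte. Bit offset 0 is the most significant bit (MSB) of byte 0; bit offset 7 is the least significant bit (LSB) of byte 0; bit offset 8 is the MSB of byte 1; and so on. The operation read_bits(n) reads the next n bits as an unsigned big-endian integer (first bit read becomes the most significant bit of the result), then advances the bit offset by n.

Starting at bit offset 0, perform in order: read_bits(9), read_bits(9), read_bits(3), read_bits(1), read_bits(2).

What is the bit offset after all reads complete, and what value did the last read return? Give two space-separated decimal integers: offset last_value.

Answer: 24 2

Derivation:
Read 1: bits[0:9] width=9 -> value=9 (bin 000001001); offset now 9 = byte 1 bit 1; 15 bits remain
Read 2: bits[9:18] width=9 -> value=17 (bin 000010001); offset now 18 = byte 2 bit 2; 6 bits remain
Read 3: bits[18:21] width=3 -> value=4 (bin 100); offset now 21 = byte 2 bit 5; 3 bits remain
Read 4: bits[21:22] width=1 -> value=0 (bin 0); offset now 22 = byte 2 bit 6; 2 bits remain
Read 5: bits[22:24] width=2 -> value=2 (bin 10); offset now 24 = byte 3 bit 0; 0 bits remain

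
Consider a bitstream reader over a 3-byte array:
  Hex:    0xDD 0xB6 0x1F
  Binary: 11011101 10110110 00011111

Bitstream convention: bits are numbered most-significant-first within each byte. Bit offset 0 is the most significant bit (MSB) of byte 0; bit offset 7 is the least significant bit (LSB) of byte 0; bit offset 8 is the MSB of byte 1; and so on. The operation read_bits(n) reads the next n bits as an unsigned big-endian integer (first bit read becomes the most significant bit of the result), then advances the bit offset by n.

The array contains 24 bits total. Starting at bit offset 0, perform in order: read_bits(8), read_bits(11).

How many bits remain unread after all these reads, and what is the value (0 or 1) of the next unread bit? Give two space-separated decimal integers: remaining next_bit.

Read 1: bits[0:8] width=8 -> value=221 (bin 11011101); offset now 8 = byte 1 bit 0; 16 bits remain
Read 2: bits[8:19] width=11 -> value=1456 (bin 10110110000); offset now 19 = byte 2 bit 3; 5 bits remain

Answer: 5 1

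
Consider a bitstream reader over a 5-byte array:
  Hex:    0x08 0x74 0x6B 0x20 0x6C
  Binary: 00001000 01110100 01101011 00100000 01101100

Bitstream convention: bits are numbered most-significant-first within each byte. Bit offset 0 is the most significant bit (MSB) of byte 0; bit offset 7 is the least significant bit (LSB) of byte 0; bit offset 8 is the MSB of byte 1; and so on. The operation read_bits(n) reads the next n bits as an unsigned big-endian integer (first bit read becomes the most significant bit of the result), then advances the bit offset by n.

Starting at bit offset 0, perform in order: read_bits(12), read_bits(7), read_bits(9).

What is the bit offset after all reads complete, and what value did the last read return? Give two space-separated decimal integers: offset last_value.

Read 1: bits[0:12] width=12 -> value=135 (bin 000010000111); offset now 12 = byte 1 bit 4; 28 bits remain
Read 2: bits[12:19] width=7 -> value=35 (bin 0100011); offset now 19 = byte 2 bit 3; 21 bits remain
Read 3: bits[19:28] width=9 -> value=178 (bin 010110010); offset now 28 = byte 3 bit 4; 12 bits remain

Answer: 28 178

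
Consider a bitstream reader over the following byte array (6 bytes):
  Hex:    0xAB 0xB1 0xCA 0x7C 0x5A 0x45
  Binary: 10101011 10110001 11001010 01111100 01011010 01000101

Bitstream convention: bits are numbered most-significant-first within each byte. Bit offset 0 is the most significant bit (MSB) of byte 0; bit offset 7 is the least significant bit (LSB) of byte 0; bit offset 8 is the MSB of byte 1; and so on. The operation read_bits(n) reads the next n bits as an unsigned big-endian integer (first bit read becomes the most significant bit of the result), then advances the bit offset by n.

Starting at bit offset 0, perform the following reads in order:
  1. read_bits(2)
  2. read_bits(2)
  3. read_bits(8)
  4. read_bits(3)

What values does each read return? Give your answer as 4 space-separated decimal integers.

Read 1: bits[0:2] width=2 -> value=2 (bin 10); offset now 2 = byte 0 bit 2; 46 bits remain
Read 2: bits[2:4] width=2 -> value=2 (bin 10); offset now 4 = byte 0 bit 4; 44 bits remain
Read 3: bits[4:12] width=8 -> value=187 (bin 10111011); offset now 12 = byte 1 bit 4; 36 bits remain
Read 4: bits[12:15] width=3 -> value=0 (bin 000); offset now 15 = byte 1 bit 7; 33 bits remain

Answer: 2 2 187 0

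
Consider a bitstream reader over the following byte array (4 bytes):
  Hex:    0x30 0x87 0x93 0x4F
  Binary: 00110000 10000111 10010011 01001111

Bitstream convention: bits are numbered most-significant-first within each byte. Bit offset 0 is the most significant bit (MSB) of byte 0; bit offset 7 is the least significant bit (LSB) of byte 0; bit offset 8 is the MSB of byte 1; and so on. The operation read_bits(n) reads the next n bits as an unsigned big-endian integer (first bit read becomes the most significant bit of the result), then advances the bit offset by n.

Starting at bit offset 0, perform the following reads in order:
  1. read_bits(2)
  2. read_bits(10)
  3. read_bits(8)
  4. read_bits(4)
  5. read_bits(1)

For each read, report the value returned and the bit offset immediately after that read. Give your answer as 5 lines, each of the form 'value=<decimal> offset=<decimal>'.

Read 1: bits[0:2] width=2 -> value=0 (bin 00); offset now 2 = byte 0 bit 2; 30 bits remain
Read 2: bits[2:12] width=10 -> value=776 (bin 1100001000); offset now 12 = byte 1 bit 4; 20 bits remain
Read 3: bits[12:20] width=8 -> value=121 (bin 01111001); offset now 20 = byte 2 bit 4; 12 bits remain
Read 4: bits[20:24] width=4 -> value=3 (bin 0011); offset now 24 = byte 3 bit 0; 8 bits remain
Read 5: bits[24:25] width=1 -> value=0 (bin 0); offset now 25 = byte 3 bit 1; 7 bits remain

Answer: value=0 offset=2
value=776 offset=12
value=121 offset=20
value=3 offset=24
value=0 offset=25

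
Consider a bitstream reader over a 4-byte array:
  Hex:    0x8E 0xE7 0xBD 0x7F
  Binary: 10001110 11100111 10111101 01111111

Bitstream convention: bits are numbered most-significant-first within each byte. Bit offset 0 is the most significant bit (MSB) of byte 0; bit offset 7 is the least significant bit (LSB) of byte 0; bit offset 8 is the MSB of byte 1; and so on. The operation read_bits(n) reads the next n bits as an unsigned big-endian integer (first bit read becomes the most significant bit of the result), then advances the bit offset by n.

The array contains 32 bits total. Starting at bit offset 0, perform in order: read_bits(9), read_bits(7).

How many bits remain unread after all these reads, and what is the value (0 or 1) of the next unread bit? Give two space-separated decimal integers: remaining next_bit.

Answer: 16 1

Derivation:
Read 1: bits[0:9] width=9 -> value=285 (bin 100011101); offset now 9 = byte 1 bit 1; 23 bits remain
Read 2: bits[9:16] width=7 -> value=103 (bin 1100111); offset now 16 = byte 2 bit 0; 16 bits remain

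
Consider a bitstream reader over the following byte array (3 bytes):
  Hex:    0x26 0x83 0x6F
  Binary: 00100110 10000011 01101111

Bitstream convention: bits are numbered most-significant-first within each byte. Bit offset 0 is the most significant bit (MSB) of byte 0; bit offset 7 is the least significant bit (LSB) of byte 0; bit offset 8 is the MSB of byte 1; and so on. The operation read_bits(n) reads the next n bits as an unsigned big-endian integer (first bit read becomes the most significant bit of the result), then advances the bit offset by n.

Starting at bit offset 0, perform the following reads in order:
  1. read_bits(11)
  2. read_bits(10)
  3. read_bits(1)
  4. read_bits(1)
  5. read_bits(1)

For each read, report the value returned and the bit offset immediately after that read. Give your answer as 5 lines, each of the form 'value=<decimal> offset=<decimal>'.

Read 1: bits[0:11] width=11 -> value=308 (bin 00100110100); offset now 11 = byte 1 bit 3; 13 bits remain
Read 2: bits[11:21] width=10 -> value=109 (bin 0001101101); offset now 21 = byte 2 bit 5; 3 bits remain
Read 3: bits[21:22] width=1 -> value=1 (bin 1); offset now 22 = byte 2 bit 6; 2 bits remain
Read 4: bits[22:23] width=1 -> value=1 (bin 1); offset now 23 = byte 2 bit 7; 1 bits remain
Read 5: bits[23:24] width=1 -> value=1 (bin 1); offset now 24 = byte 3 bit 0; 0 bits remain

Answer: value=308 offset=11
value=109 offset=21
value=1 offset=22
value=1 offset=23
value=1 offset=24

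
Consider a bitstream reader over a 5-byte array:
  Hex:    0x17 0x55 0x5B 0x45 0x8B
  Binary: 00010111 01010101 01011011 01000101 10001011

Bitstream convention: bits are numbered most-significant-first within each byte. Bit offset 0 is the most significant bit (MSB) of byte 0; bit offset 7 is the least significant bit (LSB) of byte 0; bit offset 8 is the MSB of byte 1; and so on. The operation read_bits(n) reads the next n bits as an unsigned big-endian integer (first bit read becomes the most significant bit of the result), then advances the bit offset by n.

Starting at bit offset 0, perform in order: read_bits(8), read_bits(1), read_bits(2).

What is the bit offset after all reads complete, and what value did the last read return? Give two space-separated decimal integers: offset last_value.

Answer: 11 2

Derivation:
Read 1: bits[0:8] width=8 -> value=23 (bin 00010111); offset now 8 = byte 1 bit 0; 32 bits remain
Read 2: bits[8:9] width=1 -> value=0 (bin 0); offset now 9 = byte 1 bit 1; 31 bits remain
Read 3: bits[9:11] width=2 -> value=2 (bin 10); offset now 11 = byte 1 bit 3; 29 bits remain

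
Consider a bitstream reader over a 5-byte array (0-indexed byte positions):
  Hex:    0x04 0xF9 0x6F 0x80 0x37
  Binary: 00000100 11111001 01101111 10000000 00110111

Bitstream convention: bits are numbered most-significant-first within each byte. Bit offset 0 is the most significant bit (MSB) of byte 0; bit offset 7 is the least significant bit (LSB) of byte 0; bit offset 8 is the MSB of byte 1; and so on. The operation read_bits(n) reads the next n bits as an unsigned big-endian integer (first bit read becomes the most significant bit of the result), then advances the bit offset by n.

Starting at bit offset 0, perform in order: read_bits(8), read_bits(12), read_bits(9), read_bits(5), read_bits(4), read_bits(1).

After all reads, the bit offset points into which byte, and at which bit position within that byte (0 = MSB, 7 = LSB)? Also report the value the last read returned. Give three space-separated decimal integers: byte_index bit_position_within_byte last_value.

Answer: 4 7 1

Derivation:
Read 1: bits[0:8] width=8 -> value=4 (bin 00000100); offset now 8 = byte 1 bit 0; 32 bits remain
Read 2: bits[8:20] width=12 -> value=3990 (bin 111110010110); offset now 20 = byte 2 bit 4; 20 bits remain
Read 3: bits[20:29] width=9 -> value=496 (bin 111110000); offset now 29 = byte 3 bit 5; 11 bits remain
Read 4: bits[29:34] width=5 -> value=0 (bin 00000); offset now 34 = byte 4 bit 2; 6 bits remain
Read 5: bits[34:38] width=4 -> value=13 (bin 1101); offset now 38 = byte 4 bit 6; 2 bits remain
Read 6: bits[38:39] width=1 -> value=1 (bin 1); offset now 39 = byte 4 bit 7; 1 bits remain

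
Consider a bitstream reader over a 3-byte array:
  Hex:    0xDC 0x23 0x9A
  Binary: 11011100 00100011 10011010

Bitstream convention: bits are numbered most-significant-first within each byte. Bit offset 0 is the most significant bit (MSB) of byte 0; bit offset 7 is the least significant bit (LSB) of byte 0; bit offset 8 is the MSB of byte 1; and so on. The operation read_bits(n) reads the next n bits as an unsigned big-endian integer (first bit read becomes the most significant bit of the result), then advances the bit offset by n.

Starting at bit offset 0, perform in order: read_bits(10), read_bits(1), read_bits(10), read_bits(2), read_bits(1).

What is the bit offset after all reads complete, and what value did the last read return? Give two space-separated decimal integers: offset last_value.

Answer: 24 0

Derivation:
Read 1: bits[0:10] width=10 -> value=880 (bin 1101110000); offset now 10 = byte 1 bit 2; 14 bits remain
Read 2: bits[10:11] width=1 -> value=1 (bin 1); offset now 11 = byte 1 bit 3; 13 bits remain
Read 3: bits[11:21] width=10 -> value=115 (bin 0001110011); offset now 21 = byte 2 bit 5; 3 bits remain
Read 4: bits[21:23] width=2 -> value=1 (bin 01); offset now 23 = byte 2 bit 7; 1 bits remain
Read 5: bits[23:24] width=1 -> value=0 (bin 0); offset now 24 = byte 3 bit 0; 0 bits remain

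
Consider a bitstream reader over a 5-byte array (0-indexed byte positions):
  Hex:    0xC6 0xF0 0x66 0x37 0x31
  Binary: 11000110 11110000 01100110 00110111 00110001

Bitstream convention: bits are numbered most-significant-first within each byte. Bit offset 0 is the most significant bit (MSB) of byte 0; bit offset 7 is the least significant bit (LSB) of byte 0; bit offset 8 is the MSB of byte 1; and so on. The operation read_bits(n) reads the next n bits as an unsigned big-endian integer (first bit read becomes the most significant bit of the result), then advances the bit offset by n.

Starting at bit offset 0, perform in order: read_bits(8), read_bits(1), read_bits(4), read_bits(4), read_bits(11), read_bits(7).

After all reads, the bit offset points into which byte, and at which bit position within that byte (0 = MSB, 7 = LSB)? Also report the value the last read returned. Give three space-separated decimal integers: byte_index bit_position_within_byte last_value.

Answer: 4 3 57

Derivation:
Read 1: bits[0:8] width=8 -> value=198 (bin 11000110); offset now 8 = byte 1 bit 0; 32 bits remain
Read 2: bits[8:9] width=1 -> value=1 (bin 1); offset now 9 = byte 1 bit 1; 31 bits remain
Read 3: bits[9:13] width=4 -> value=14 (bin 1110); offset now 13 = byte 1 bit 5; 27 bits remain
Read 4: bits[13:17] width=4 -> value=0 (bin 0000); offset now 17 = byte 2 bit 1; 23 bits remain
Read 5: bits[17:28] width=11 -> value=1635 (bin 11001100011); offset now 28 = byte 3 bit 4; 12 bits remain
Read 6: bits[28:35] width=7 -> value=57 (bin 0111001); offset now 35 = byte 4 bit 3; 5 bits remain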